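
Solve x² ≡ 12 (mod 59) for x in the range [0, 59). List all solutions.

22, 37

Since 59 ≡ 3 (mod 4), a square root of 12 is 12^((59+1)/4) = 12^15 mod 59.
Repeated squaring: 12^2≡26, 12^4≡27, 12^8≡21 (mod 59).
12^15 = 12^(8+4+2+1) ≡ 22 (mod 59).
Check: 22² = 484 ≡ 12 (mod 59). The two roots are 22 and 37.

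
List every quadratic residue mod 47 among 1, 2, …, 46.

Square k = 1,…,23 (k and 47−k give the same square):
1²=1, 2²=4, 3²=9, 4²=16, 5²=25, 6²=36, 7²≡2, 8²≡17, 9²≡34, 10²≡6, 11²≡27, 12²≡3, 13²≡28, 14²≡8, 15²≡37, 16²≡21, 17²≡7, 18²≡42, 19²≡32, 20²≡24, 21²≡18, 22²≡14, 23²≡12 (mod 47).
So the quadratic residues mod 47 are {1, 2, 3, 4, 6, 7, 8, 9, 12, 14, 16, 17, 18, 21, 24, 25, 27, 28, 32, 34, 36, 37, 42}.

1,2,3,4,6,7,8,9,12,14,16,17,18,21,24,25,27,28,32,34,36,37,42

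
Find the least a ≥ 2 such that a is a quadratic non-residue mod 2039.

(2/2039) = +1, so 2 is a residue.
(3/2039) = +1, so 3 is a residue.
(4/2039) = +1, so 4 is a residue.
(5/2039) = +1, so 5 is a residue.
(6/2039) = +1, so 6 is a residue.
(7/2039) = −1, so 7 is the smallest positive non-residue mod 2039.

7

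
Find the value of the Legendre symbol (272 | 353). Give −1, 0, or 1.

Pull out 2^4: since 353 ≡ 1 (mod 8), (2/353) = +1, so (2/353)^4 = +1.
Reciprocity: 17 ≡ 1 and 353 ≡ 1 (mod 4), so (17/353) = +(353/17).
Reduce top mod 17: now compute (13/17).
Reciprocity: 13 ≡ 1 and 17 ≡ 1 (mod 4), so (13/17) = +(17/13).
Reduce top mod 13: now compute (4/13).
Pull out 2^2: since 13 ≡ 5 (mod 8), (2/13) = -1, so (2/13)^2 = +1.
Reached (1/13) = 1. Collecting the sign flips along the way, the symbol is +1.

1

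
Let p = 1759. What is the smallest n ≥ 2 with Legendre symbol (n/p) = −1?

3

(2/1759) = +1, so 2 is a residue.
(3/1759) = −1, so 3 is the smallest positive non-residue mod 1759.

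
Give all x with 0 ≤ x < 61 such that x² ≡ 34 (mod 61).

20, 41

61 ≡ 1 (mod 4), so we find a root by search.
Trying successive values, 20² = 400 ≡ 34 (mod 61). The other root is 61 − 20 = 41.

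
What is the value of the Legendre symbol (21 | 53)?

Euler's criterion: (21/53) ≡ 21^26 (mod 53).
21^2 ≡ 17 (mod 53)
21^4 ≡ 24 (mod 53)
21^8 ≡ 46 (mod 53)
21^16 ≡ 49 (mod 53)
21^26 = 21^(16+8+2) ≡ 52 (mod 53).
Result is 52 ≡ −1, so (21/53) = −1.

-1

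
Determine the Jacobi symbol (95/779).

Reciprocity: 95 ≡ 3 and 779 ≡ 3 (mod 4), so (95/779) = −(779/95).
Reduce top mod 95: now compute (19/95).
Reciprocity: 19 ≡ 3 and 95 ≡ 3 (mod 4), so (19/95) = −(95/19).
Reduce top mod 19: now compute (0/19).
Top reduces to 0: gcd > 1, so the symbol is 0.

0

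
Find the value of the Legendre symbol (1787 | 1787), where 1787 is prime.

0

First reduce: 1787 ≡ 0 (mod 1787).
Top reduces to 0: gcd > 1, so the symbol is 0.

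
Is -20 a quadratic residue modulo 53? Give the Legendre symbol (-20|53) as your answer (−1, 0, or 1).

Euler's criterion: (-20/53) ≡ 33^26 (mod 53).
33^2 ≡ 29 (mod 53)
33^4 ≡ 46 (mod 53)
33^8 ≡ 49 (mod 53)
33^16 ≡ 16 (mod 53)
33^26 = 33^(16+8+2) ≡ 52 (mod 53).
Result is 52 ≡ −1, so (-20/53) = −1.

-1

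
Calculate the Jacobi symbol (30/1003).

-1

Pull out 2: since 1003 ≡ 3 (mod 8), (2/1003) = -1.
Reciprocity: 15 ≡ 3 and 1003 ≡ 3 (mod 4), so (15/1003) = −(1003/15).
Reduce top mod 15: now compute (13/15).
Reciprocity: 13 ≡ 1 and 15 ≡ 3 (mod 4), so (13/15) = +(15/13).
Reduce top mod 13: now compute (2/13).
Pull out 2: since 13 ≡ 5 (mod 8), (2/13) = -1.
Reached (1/13) = 1. Collecting the sign flips along the way, the symbol is -1.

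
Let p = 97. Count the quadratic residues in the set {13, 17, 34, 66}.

1

(13/97) = -1 → non-residue.
(17/97) = -1 → non-residue.
(34/97) = -1 → non-residue.
(66/97) = +1 → QR.
Total quadratic residues among the 4: 1.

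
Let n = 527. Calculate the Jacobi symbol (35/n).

1

Reciprocity: 35 ≡ 3 and 527 ≡ 3 (mod 4), so (35/527) = −(527/35).
Reduce top mod 35: now compute (2/35).
Pull out 2: since 35 ≡ 3 (mod 8), (2/35) = -1.
Reached (1/35) = 1. Collecting the sign flips along the way, the symbol is +1.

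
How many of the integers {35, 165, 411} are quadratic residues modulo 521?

(35/521) = -1 → non-residue.
(165/521) = -1 → non-residue.
(411/521) = +1 → QR.
Total quadratic residues among the 3: 1.

1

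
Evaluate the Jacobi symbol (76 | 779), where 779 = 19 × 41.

0

Pull out 2^2: since 779 ≡ 3 (mod 8), (2/779) = -1, so (2/779)^2 = +1.
Reciprocity: 19 ≡ 3 and 779 ≡ 3 (mod 4), so (19/779) = −(779/19).
Reduce top mod 19: now compute (0/19).
Top reduces to 0: gcd > 1, so the symbol is 0.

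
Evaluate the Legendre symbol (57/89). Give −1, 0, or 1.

Reciprocity: 57 ≡ 1 and 89 ≡ 1 (mod 4), so (57/89) = +(89/57).
Reduce top mod 57: now compute (32/57).
Pull out 2^5: since 57 ≡ 1 (mod 8), (2/57) = +1, so (2/57)^5 = +1.
Reached (1/57) = 1. Collecting the sign flips along the way, the symbol is +1.

1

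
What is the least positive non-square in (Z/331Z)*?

(2/331) = −1, so 2 is the smallest positive non-residue mod 331.

2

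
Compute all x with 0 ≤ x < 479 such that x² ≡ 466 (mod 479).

Since 479 ≡ 3 (mod 4), a square root of 466 is 466^((479+1)/4) = 466^120 mod 479.
Repeated squaring: 466^2≡169, 466^4≡300, 466^8≡427, 466^16≡309, 466^32≡160, 466^64≡213 (mod 479).
466^120 = 466^(64+32+16+8) ≡ 150 (mod 479).
Check: 150² = 22500 ≡ 466 (mod 479). The two roots are 150 and 329.

150, 329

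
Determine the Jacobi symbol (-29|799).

First reduce: -29 ≡ 770 (mod 799).
Pull out 2: since 799 ≡ 7 (mod 8), (2/799) = +1.
Reciprocity: 385 ≡ 1 and 799 ≡ 3 (mod 4), so (385/799) = +(799/385).
Reduce top mod 385: now compute (29/385).
Reciprocity: 29 ≡ 1 and 385 ≡ 1 (mod 4), so (29/385) = +(385/29).
Reduce top mod 29: now compute (8/29).
Pull out 2^3: since 29 ≡ 5 (mod 8), (2/29) = -1, so (2/29)^3 = -1.
Reached (1/29) = 1. Collecting the sign flips along the way, the symbol is -1.

-1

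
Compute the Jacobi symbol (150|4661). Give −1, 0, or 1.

1

Pull out 2: since 4661 ≡ 5 (mod 8), (2/4661) = -1.
Reciprocity: 75 ≡ 3 and 4661 ≡ 1 (mod 4), so (75/4661) = +(4661/75).
Reduce top mod 75: now compute (11/75).
Reciprocity: 11 ≡ 3 and 75 ≡ 3 (mod 4), so (11/75) = −(75/11).
Reduce top mod 11: now compute (9/11).
Reciprocity: 9 ≡ 1 and 11 ≡ 3 (mod 4), so (9/11) = +(11/9).
Reduce top mod 9: now compute (2/9).
Pull out 2: since 9 ≡ 1 (mod 8), (2/9) = +1.
Reached (1/9) = 1. Collecting the sign flips along the way, the symbol is +1.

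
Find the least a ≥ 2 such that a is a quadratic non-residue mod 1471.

3

(2/1471) = +1, so 2 is a residue.
(3/1471) = −1, so 3 is the smallest positive non-residue mod 1471.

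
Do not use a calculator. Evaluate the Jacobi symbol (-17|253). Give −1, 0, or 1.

First reduce: -17 ≡ 236 (mod 253).
Pull out 2^2: since 253 ≡ 5 (mod 8), (2/253) = -1, so (2/253)^2 = +1.
Reciprocity: 59 ≡ 3 and 253 ≡ 1 (mod 4), so (59/253) = +(253/59).
Reduce top mod 59: now compute (17/59).
Reciprocity: 17 ≡ 1 and 59 ≡ 3 (mod 4), so (17/59) = +(59/17).
Reduce top mod 17: now compute (8/17).
Pull out 2^3: since 17 ≡ 1 (mod 8), (2/17) = +1, so (2/17)^3 = +1.
Reached (1/17) = 1. Collecting the sign flips along the way, the symbol is +1.

1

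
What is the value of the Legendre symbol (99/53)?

First reduce: 99 ≡ 46 (mod 53).
Pull out 2: since 53 ≡ 5 (mod 8), (2/53) = -1.
Reciprocity: 23 ≡ 3 and 53 ≡ 1 (mod 4), so (23/53) = +(53/23).
Reduce top mod 23: now compute (7/23).
Reciprocity: 7 ≡ 3 and 23 ≡ 3 (mod 4), so (7/23) = −(23/7).
Reduce top mod 7: now compute (2/7).
Pull out 2: since 7 ≡ 7 (mod 8), (2/7) = +1.
Reached (1/7) = 1. Collecting the sign flips along the way, the symbol is +1.

1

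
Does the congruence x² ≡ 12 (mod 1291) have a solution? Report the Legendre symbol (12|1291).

-1

Pull out 2^2: since 1291 ≡ 3 (mod 8), (2/1291) = -1, so (2/1291)^2 = +1.
Reciprocity: 3 ≡ 3 and 1291 ≡ 3 (mod 4), so (3/1291) = −(1291/3).
Reduce top mod 3: now compute (1/3).
Reached (1/3) = 1. Collecting the sign flips along the way, the symbol is -1.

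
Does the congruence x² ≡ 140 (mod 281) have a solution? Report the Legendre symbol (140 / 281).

Pull out 2^2: since 281 ≡ 1 (mod 8), (2/281) = +1, so (2/281)^2 = +1.
Reciprocity: 35 ≡ 3 and 281 ≡ 1 (mod 4), so (35/281) = +(281/35).
Reduce top mod 35: now compute (1/35).
Reached (1/35) = 1. Collecting the sign flips along the way, the symbol is +1.

1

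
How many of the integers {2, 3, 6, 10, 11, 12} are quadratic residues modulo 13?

(2/13) = -1 → non-residue.
(3/13) = +1 → QR.
(6/13) = -1 → non-residue.
(10/13) = +1 → QR.
(11/13) = -1 → non-residue.
(12/13) = +1 → QR.
Total quadratic residues among the 6: 3.

3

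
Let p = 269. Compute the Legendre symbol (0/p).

0

Top reduces to 0: gcd > 1, so the symbol is 0.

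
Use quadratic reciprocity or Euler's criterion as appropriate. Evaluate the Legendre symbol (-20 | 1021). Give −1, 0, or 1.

1

Euler's criterion: (-20/1021) ≡ 1001^510 (mod 1021).
1001^2 ≡ 400 (mod 1021)
1001^4 ≡ 724 (mod 1021)
1001^8 ≡ 403 (mod 1021)
1001^16 ≡ 70 (mod 1021)
1001^32 ≡ 816 (mod 1021)
1001^64 ≡ 164 (mod 1021)
1001^128 ≡ 350 (mod 1021)
1001^256 ≡ 1001 (mod 1021)
1001^510 = 1001^(256+128+64+32+16+8+4+2) ≡ 1 (mod 1021).
Result is 1, so (-20/1021) = 1.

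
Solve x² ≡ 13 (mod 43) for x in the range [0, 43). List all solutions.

Since 43 ≡ 3 (mod 4), a square root of 13 is 13^((43+1)/4) = 13^11 mod 43.
Repeated squaring: 13^2≡40, 13^4≡9, 13^8≡38 (mod 43).
13^11 = 13^(8+2+1) ≡ 23 (mod 43).
Check: 23² = 529 ≡ 13 (mod 43). The two roots are 20 and 23.

20, 23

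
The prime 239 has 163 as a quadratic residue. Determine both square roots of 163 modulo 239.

Since 239 ≡ 3 (mod 4), a square root of 163 is 163^((239+1)/4) = 163^60 mod 239.
Repeated squaring: 163^2≡40, 163^4≡166, 163^8≡71, 163^16≡22, 163^32≡6 (mod 239).
163^60 = 163^(32+16+8+4) ≡ 101 (mod 239).
Check: 101² = 10201 ≡ 163 (mod 239). The two roots are 101 and 138.

101, 138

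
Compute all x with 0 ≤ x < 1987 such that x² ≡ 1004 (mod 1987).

Since 1987 ≡ 3 (mod 4), a square root of 1004 is 1004^((1987+1)/4) = 1004^497 mod 1987.
Repeated squaring: 1004^2≡607, 1004^4≡854, 1004^8≡87, 1004^16≡1608, 1004^32≡577, 1004^64≡1100, 1004^128≡1904, 1004^256≡928 (mod 1987).
1004^497 = 1004^(256+128+64+32+16+1) ≡ 1857 (mod 1987).
Check: 1857² = 3448449 ≡ 1004 (mod 1987). The two roots are 130 and 1857.

130, 1857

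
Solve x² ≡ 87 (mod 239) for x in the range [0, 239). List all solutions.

39, 200

Since 239 ≡ 3 (mod 4), a square root of 87 is 87^((239+1)/4) = 87^60 mod 239.
Repeated squaring: 87^2≡160, 87^4≡27, 87^8≡12, 87^16≡144, 87^32≡182 (mod 239).
87^60 = 87^(32+16+8+4) ≡ 200 (mod 239).
Check: 200² = 40000 ≡ 87 (mod 239). The two roots are 39 and 200.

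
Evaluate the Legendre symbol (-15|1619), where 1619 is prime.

-1

First reduce: -15 ≡ 1604 (mod 1619).
Pull out 2^2: since 1619 ≡ 3 (mod 8), (2/1619) = -1, so (2/1619)^2 = +1.
Reciprocity: 401 ≡ 1 and 1619 ≡ 3 (mod 4), so (401/1619) = +(1619/401).
Reduce top mod 401: now compute (15/401).
Reciprocity: 15 ≡ 3 and 401 ≡ 1 (mod 4), so (15/401) = +(401/15).
Reduce top mod 15: now compute (11/15).
Reciprocity: 11 ≡ 3 and 15 ≡ 3 (mod 4), so (11/15) = −(15/11).
Reduce top mod 11: now compute (4/11).
Pull out 2^2: since 11 ≡ 3 (mod 8), (2/11) = -1, so (2/11)^2 = +1.
Reached (1/11) = 1. Collecting the sign flips along the way, the symbol is -1.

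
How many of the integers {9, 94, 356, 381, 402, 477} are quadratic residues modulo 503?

3

(9/503) = +1 → QR.
(94/503) = +1 → QR.
(356/503) = -1 → non-residue.
(381/503) = -1 → non-residue.
(402/503) = +1 → QR.
(477/503) = -1 → non-residue.
Total quadratic residues among the 6: 3.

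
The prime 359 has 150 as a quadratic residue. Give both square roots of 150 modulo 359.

48, 311

Since 359 ≡ 3 (mod 4), a square root of 150 is 150^((359+1)/4) = 150^90 mod 359.
Repeated squaring: 150^2≡242, 150^4≡47, 150^8≡55, 150^16≡153, 150^32≡74, 150^64≡91 (mod 359).
150^90 = 150^(64+16+8+2) ≡ 48 (mod 359).
Check: 48² = 2304 ≡ 150 (mod 359). The two roots are 48 and 311.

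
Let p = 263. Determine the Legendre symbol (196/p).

1

Pull out 2^2: since 263 ≡ 7 (mod 8), (2/263) = +1, so (2/263)^2 = +1.
Reciprocity: 49 ≡ 1 and 263 ≡ 3 (mod 4), so (49/263) = +(263/49).
Reduce top mod 49: now compute (18/49).
Pull out 2: since 49 ≡ 1 (mod 8), (2/49) = +1.
Reciprocity: 9 ≡ 1 and 49 ≡ 1 (mod 4), so (9/49) = +(49/9).
Reduce top mod 9: now compute (4/9).
Pull out 2^2: since 9 ≡ 1 (mod 8), (2/9) = +1, so (2/9)^2 = +1.
Reached (1/9) = 1. Collecting the sign flips along the way, the symbol is +1.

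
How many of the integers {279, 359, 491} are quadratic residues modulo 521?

(279/521) = +1 → QR.
(359/521) = +1 → QR.
(491/521) = -1 → non-residue.
Total quadratic residues among the 3: 2.

2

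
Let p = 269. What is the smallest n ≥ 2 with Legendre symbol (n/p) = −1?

2

(2/269) = −1, so 2 is the smallest positive non-residue mod 269.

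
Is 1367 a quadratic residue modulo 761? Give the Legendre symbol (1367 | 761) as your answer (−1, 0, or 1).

-1

First reduce: 1367 ≡ 606 (mod 761).
Pull out 2: since 761 ≡ 1 (mod 8), (2/761) = +1.
Reciprocity: 303 ≡ 3 and 761 ≡ 1 (mod 4), so (303/761) = +(761/303).
Reduce top mod 303: now compute (155/303).
Reciprocity: 155 ≡ 3 and 303 ≡ 3 (mod 4), so (155/303) = −(303/155).
Reduce top mod 155: now compute (148/155).
Pull out 2^2: since 155 ≡ 3 (mod 8), (2/155) = -1, so (2/155)^2 = +1.
Reciprocity: 37 ≡ 1 and 155 ≡ 3 (mod 4), so (37/155) = +(155/37).
Reduce top mod 37: now compute (7/37).
Reciprocity: 7 ≡ 3 and 37 ≡ 1 (mod 4), so (7/37) = +(37/7).
Reduce top mod 7: now compute (2/7).
Pull out 2: since 7 ≡ 7 (mod 8), (2/7) = +1.
Reached (1/7) = 1. Collecting the sign flips along the way, the symbol is -1.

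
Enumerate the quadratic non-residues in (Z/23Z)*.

Square k = 1,…,11 (k and 23−k give the same square):
1²=1, 2²=4, 3²=9, 4²=16, 5²≡2, 6²≡13, 7²≡3, 8²≡18, 9²≡12, 10²≡8, 11²≡6 (mod 23).
The residues are {1, 2, 3, 4, 6, 8, 9, 12, 13, 16, 18}; the non-residues are the remaining 11 nonzero classes.

5 7 10 11 14 15 17 19 20 21 22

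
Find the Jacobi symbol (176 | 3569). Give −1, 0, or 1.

Pull out 2^4: since 3569 ≡ 1 (mod 8), (2/3569) = +1, so (2/3569)^4 = +1.
Reciprocity: 11 ≡ 3 and 3569 ≡ 1 (mod 4), so (11/3569) = +(3569/11).
Reduce top mod 11: now compute (5/11).
Reciprocity: 5 ≡ 1 and 11 ≡ 3 (mod 4), so (5/11) = +(11/5).
Reduce top mod 5: now compute (1/5).
Reached (1/5) = 1. Collecting the sign flips along the way, the symbol is +1.

1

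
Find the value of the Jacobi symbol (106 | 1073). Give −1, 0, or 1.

Pull out 2: since 1073 ≡ 1 (mod 8), (2/1073) = +1.
Reciprocity: 53 ≡ 1 and 1073 ≡ 1 (mod 4), so (53/1073) = +(1073/53).
Reduce top mod 53: now compute (13/53).
Reciprocity: 13 ≡ 1 and 53 ≡ 1 (mod 4), so (13/53) = +(53/13).
Reduce top mod 13: now compute (1/13).
Reached (1/13) = 1. Collecting the sign flips along the way, the symbol is +1.

1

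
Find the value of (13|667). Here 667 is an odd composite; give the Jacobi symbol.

Reciprocity: 13 ≡ 1 and 667 ≡ 3 (mod 4), so (13/667) = +(667/13).
Reduce top mod 13: now compute (4/13).
Pull out 2^2: since 13 ≡ 5 (mod 8), (2/13) = -1, so (2/13)^2 = +1.
Reached (1/13) = 1. Collecting the sign flips along the way, the symbol is +1.

1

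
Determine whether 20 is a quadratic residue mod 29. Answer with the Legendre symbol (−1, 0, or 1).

1

Pull out 2^2: since 29 ≡ 5 (mod 8), (2/29) = -1, so (2/29)^2 = +1.
Reciprocity: 5 ≡ 1 and 29 ≡ 1 (mod 4), so (5/29) = +(29/5).
Reduce top mod 5: now compute (4/5).
Pull out 2^2: since 5 ≡ 5 (mod 8), (2/5) = -1, so (2/5)^2 = +1.
Reached (1/5) = 1. Collecting the sign flips along the way, the symbol is +1.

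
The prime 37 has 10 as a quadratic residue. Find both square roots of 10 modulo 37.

37 ≡ 1 (mod 4), so we find a root by search.
Trying successive values, 11² = 121 ≡ 10 (mod 37). The other root is 37 − 11 = 26.

11, 26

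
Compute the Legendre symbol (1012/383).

First reduce: 1012 ≡ 246 (mod 383).
Pull out 2: since 383 ≡ 7 (mod 8), (2/383) = +1.
Reciprocity: 123 ≡ 3 and 383 ≡ 3 (mod 4), so (123/383) = −(383/123).
Reduce top mod 123: now compute (14/123).
Pull out 2: since 123 ≡ 3 (mod 8), (2/123) = -1.
Reciprocity: 7 ≡ 3 and 123 ≡ 3 (mod 4), so (7/123) = −(123/7).
Reduce top mod 7: now compute (4/7).
Pull out 2^2: since 7 ≡ 7 (mod 8), (2/7) = +1, so (2/7)^2 = +1.
Reached (1/7) = 1. Collecting the sign flips along the way, the symbol is -1.

-1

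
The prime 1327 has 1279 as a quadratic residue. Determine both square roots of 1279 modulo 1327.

126, 1201

Since 1327 ≡ 3 (mod 4), a square root of 1279 is 1279^((1327+1)/4) = 1279^332 mod 1327.
Repeated squaring: 1279^2≡977, 1279^4≡416, 1279^8≡546, 1279^16≡868, 1279^32≡1015, 1279^64≡473, 1279^128≡793, 1279^256≡1178 (mod 1327).
1279^332 = 1279^(256+64+8+4) ≡ 1201 (mod 1327).
Check: 1201² = 1442401 ≡ 1279 (mod 1327). The two roots are 126 and 1201.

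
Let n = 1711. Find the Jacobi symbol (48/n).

Pull out 2^4: since 1711 ≡ 7 (mod 8), (2/1711) = +1, so (2/1711)^4 = +1.
Reciprocity: 3 ≡ 3 and 1711 ≡ 3 (mod 4), so (3/1711) = −(1711/3).
Reduce top mod 3: now compute (1/3).
Reached (1/3) = 1. Collecting the sign flips along the way, the symbol is -1.

-1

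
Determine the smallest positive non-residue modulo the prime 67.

(2/67) = −1, so 2 is the smallest positive non-residue mod 67.

2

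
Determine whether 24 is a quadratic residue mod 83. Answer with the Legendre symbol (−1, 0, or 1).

-1

Pull out 2^3: since 83 ≡ 3 (mod 8), (2/83) = -1, so (2/83)^3 = -1.
Reciprocity: 3 ≡ 3 and 83 ≡ 3 (mod 4), so (3/83) = −(83/3).
Reduce top mod 3: now compute (2/3).
Pull out 2: since 3 ≡ 3 (mod 8), (2/3) = -1.
Reached (1/3) = 1. Collecting the sign flips along the way, the symbol is -1.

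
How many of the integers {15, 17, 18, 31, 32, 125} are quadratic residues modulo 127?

(15/127) = +1 → QR.
(17/127) = +1 → QR.
(18/127) = +1 → QR.
(31/127) = +1 → QR.
(32/127) = +1 → QR.
(125/127) = -1 → non-residue.
Total quadratic residues among the 6: 5.

5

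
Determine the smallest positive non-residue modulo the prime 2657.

(2/2657) = +1, so 2 is a residue.
(3/2657) = −1, so 3 is the smallest positive non-residue mod 2657.

3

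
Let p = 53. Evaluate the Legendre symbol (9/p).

1

Reciprocity: 9 ≡ 1 and 53 ≡ 1 (mod 4), so (9/53) = +(53/9).
Reduce top mod 9: now compute (8/9).
Pull out 2^3: since 9 ≡ 1 (mod 8), (2/9) = +1, so (2/9)^3 = +1.
Reached (1/9) = 1. Collecting the sign flips along the way, the symbol is +1.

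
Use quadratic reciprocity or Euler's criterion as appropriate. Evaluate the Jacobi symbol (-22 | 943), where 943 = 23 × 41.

-1

First reduce: -22 ≡ 921 (mod 943).
Reciprocity: 921 ≡ 1 and 943 ≡ 3 (mod 4), so (921/943) = +(943/921).
Reduce top mod 921: now compute (22/921).
Pull out 2: since 921 ≡ 1 (mod 8), (2/921) = +1.
Reciprocity: 11 ≡ 3 and 921 ≡ 1 (mod 4), so (11/921) = +(921/11).
Reduce top mod 11: now compute (8/11).
Pull out 2^3: since 11 ≡ 3 (mod 8), (2/11) = -1, so (2/11)^3 = -1.
Reached (1/11) = 1. Collecting the sign flips along the way, the symbol is -1.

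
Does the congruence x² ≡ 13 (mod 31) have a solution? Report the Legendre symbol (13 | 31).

Euler's criterion: (13/31) ≡ 13^15 (mod 31).
13^2 ≡ 14 (mod 31)
13^4 ≡ 10 (mod 31)
13^8 ≡ 7 (mod 31)
13^15 = 13^(8+4+2+1) ≡ 30 (mod 31).
Result is 30 ≡ −1, so (13/31) = −1.

-1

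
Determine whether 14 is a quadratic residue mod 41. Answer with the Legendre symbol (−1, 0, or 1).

Pull out 2: since 41 ≡ 1 (mod 8), (2/41) = +1.
Reciprocity: 7 ≡ 3 and 41 ≡ 1 (mod 4), so (7/41) = +(41/7).
Reduce top mod 7: now compute (6/7).
Pull out 2: since 7 ≡ 7 (mod 8), (2/7) = +1.
Reciprocity: 3 ≡ 3 and 7 ≡ 3 (mod 4), so (3/7) = −(7/3).
Reduce top mod 3: now compute (1/3).
Reached (1/3) = 1. Collecting the sign flips along the way, the symbol is -1.

-1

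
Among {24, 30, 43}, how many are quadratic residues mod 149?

2

(24/149) = +1 → QR.
(30/149) = +1 → QR.
(43/149) = -1 → non-residue.
Total quadratic residues among the 3: 2.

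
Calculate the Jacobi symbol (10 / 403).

1

Pull out 2: since 403 ≡ 3 (mod 8), (2/403) = -1.
Reciprocity: 5 ≡ 1 and 403 ≡ 3 (mod 4), so (5/403) = +(403/5).
Reduce top mod 5: now compute (3/5).
Reciprocity: 3 ≡ 3 and 5 ≡ 1 (mod 4), so (3/5) = +(5/3).
Reduce top mod 3: now compute (2/3).
Pull out 2: since 3 ≡ 3 (mod 8), (2/3) = -1.
Reached (1/3) = 1. Collecting the sign flips along the way, the symbol is +1.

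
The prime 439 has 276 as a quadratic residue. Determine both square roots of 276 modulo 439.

152, 287

Since 439 ≡ 3 (mod 4), a square root of 276 is 276^((439+1)/4) = 276^110 mod 439.
Repeated squaring: 276^2≡229, 276^4≡200, 276^8≡51, 276^16≡406, 276^32≡211, 276^64≡182 (mod 439).
276^110 = 276^(64+32+8+4+2) ≡ 152 (mod 439).
Check: 152² = 23104 ≡ 276 (mod 439). The two roots are 152 and 287.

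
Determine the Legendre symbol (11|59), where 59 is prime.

Reciprocity: 11 ≡ 3 and 59 ≡ 3 (mod 4), so (11/59) = −(59/11).
Reduce top mod 11: now compute (4/11).
Pull out 2^2: since 11 ≡ 3 (mod 8), (2/11) = -1, so (2/11)^2 = +1.
Reached (1/11) = 1. Collecting the sign flips along the way, the symbol is -1.

-1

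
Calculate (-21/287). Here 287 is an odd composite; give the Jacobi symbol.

0

First reduce: -21 ≡ 266 (mod 287).
Pull out 2: since 287 ≡ 7 (mod 8), (2/287) = +1.
Reciprocity: 133 ≡ 1 and 287 ≡ 3 (mod 4), so (133/287) = +(287/133).
Reduce top mod 133: now compute (21/133).
Reciprocity: 21 ≡ 1 and 133 ≡ 1 (mod 4), so (21/133) = +(133/21).
Reduce top mod 21: now compute (7/21).
Reciprocity: 7 ≡ 3 and 21 ≡ 1 (mod 4), so (7/21) = +(21/7).
Reduce top mod 7: now compute (0/7).
Top reduces to 0: gcd > 1, so the symbol is 0.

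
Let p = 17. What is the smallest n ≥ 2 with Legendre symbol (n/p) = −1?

3

(2/17) = +1, so 2 is a residue.
(3/17) = −1, so 3 is the smallest positive non-residue mod 17.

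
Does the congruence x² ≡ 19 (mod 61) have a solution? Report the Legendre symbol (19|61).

Euler's criterion: (19/61) ≡ 19^30 (mod 61).
19^2 ≡ 56 (mod 61)
19^4 ≡ 25 (mod 61)
19^8 ≡ 15 (mod 61)
19^16 ≡ 42 (mod 61)
19^30 = 19^(16+8+4+2) ≡ 1 (mod 61).
Result is 1, so (19/61) = 1.

1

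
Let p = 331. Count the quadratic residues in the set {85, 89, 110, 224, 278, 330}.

(85/331) = +1 → QR.
(89/331) = +1 → QR.
(110/331) = +1 → QR.
(224/331) = +1 → QR.
(278/331) = -1 → non-residue.
(330/331) = -1 → non-residue.
Total quadratic residues among the 6: 4.

4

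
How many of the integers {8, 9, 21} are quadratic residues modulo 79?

3

(8/79) = +1 → QR.
(9/79) = +1 → QR.
(21/79) = +1 → QR.
Total quadratic residues among the 3: 3.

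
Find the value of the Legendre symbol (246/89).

Euler's criterion: (246/89) ≡ 68^44 (mod 89).
68^2 ≡ 85 (mod 89)
68^4 ≡ 16 (mod 89)
68^8 ≡ 78 (mod 89)
68^16 ≡ 32 (mod 89)
68^32 ≡ 45 (mod 89)
68^44 = 68^(32+8+4) ≡ 1 (mod 89).
Result is 1, so (246/89) = 1.

1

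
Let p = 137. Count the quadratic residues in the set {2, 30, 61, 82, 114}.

(2/137) = +1 → QR.
(30/137) = +1 → QR.
(61/137) = +1 → QR.
(82/137) = -1 → non-residue.
(114/137) = -1 → non-residue.
Total quadratic residues among the 5: 3.

3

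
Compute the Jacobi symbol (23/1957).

Reciprocity: 23 ≡ 3 and 1957 ≡ 1 (mod 4), so (23/1957) = +(1957/23).
Reduce top mod 23: now compute (2/23).
Pull out 2: since 23 ≡ 7 (mod 8), (2/23) = +1.
Reached (1/23) = 1. Collecting the sign flips along the way, the symbol is +1.

1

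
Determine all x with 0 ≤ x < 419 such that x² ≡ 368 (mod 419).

110, 309

Since 419 ≡ 3 (mod 4), a square root of 368 is 368^((419+1)/4) = 368^105 mod 419.
Repeated squaring: 368^2≡87, 368^4≡27, 368^8≡310, 368^16≡149, 368^32≡413, 368^64≡36 (mod 419).
368^105 = 368^(64+32+8+1) ≡ 110 (mod 419).
Check: 110² = 12100 ≡ 368 (mod 419). The two roots are 110 and 309.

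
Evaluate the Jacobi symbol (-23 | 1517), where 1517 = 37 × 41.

-1

First reduce: -23 ≡ 1494 (mod 1517).
Pull out 2: since 1517 ≡ 5 (mod 8), (2/1517) = -1.
Reciprocity: 747 ≡ 3 and 1517 ≡ 1 (mod 4), so (747/1517) = +(1517/747).
Reduce top mod 747: now compute (23/747).
Reciprocity: 23 ≡ 3 and 747 ≡ 3 (mod 4), so (23/747) = −(747/23).
Reduce top mod 23: now compute (11/23).
Reciprocity: 11 ≡ 3 and 23 ≡ 3 (mod 4), so (11/23) = −(23/11).
Reduce top mod 11: now compute (1/11).
Reached (1/11) = 1. Collecting the sign flips along the way, the symbol is -1.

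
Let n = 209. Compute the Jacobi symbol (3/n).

-1

Reciprocity: 3 ≡ 3 and 209 ≡ 1 (mod 4), so (3/209) = +(209/3).
Reduce top mod 3: now compute (2/3).
Pull out 2: since 3 ≡ 3 (mod 8), (2/3) = -1.
Reached (1/3) = 1. Collecting the sign flips along the way, the symbol is -1.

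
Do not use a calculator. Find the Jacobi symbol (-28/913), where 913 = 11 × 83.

-1

First reduce: -28 ≡ 885 (mod 913).
Reciprocity: 885 ≡ 1 and 913 ≡ 1 (mod 4), so (885/913) = +(913/885).
Reduce top mod 885: now compute (28/885).
Pull out 2^2: since 885 ≡ 5 (mod 8), (2/885) = -1, so (2/885)^2 = +1.
Reciprocity: 7 ≡ 3 and 885 ≡ 1 (mod 4), so (7/885) = +(885/7).
Reduce top mod 7: now compute (3/7).
Reciprocity: 3 ≡ 3 and 7 ≡ 3 (mod 4), so (3/7) = −(7/3).
Reduce top mod 3: now compute (1/3).
Reached (1/3) = 1. Collecting the sign flips along the way, the symbol is -1.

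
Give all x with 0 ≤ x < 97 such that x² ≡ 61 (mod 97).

35, 62

97 ≡ 1 (mod 4), so we find a root by search.
Trying successive values, 35² = 1225 ≡ 61 (mod 97). The other root is 97 − 35 = 62.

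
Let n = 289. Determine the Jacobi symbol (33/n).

1

Reciprocity: 33 ≡ 1 and 289 ≡ 1 (mod 4), so (33/289) = +(289/33).
Reduce top mod 33: now compute (25/33).
Reciprocity: 25 ≡ 1 and 33 ≡ 1 (mod 4), so (25/33) = +(33/25).
Reduce top mod 25: now compute (8/25).
Pull out 2^3: since 25 ≡ 1 (mod 8), (2/25) = +1, so (2/25)^3 = +1.
Reached (1/25) = 1. Collecting the sign flips along the way, the symbol is +1.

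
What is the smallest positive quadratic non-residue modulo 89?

(2/89) = +1, so 2 is a residue.
(3/89) = −1, so 3 is the smallest positive non-residue mod 89.

3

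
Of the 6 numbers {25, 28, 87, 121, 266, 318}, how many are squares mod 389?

4

(25/389) = +1 → QR.
(28/389) = +1 → QR.
(87/389) = +1 → QR.
(121/389) = +1 → QR.
(266/389) = -1 → non-residue.
(318/389) = -1 → non-residue.
Total quadratic residues among the 6: 4.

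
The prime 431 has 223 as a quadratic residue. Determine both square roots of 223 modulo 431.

Since 431 ≡ 3 (mod 4), a square root of 223 is 223^((431+1)/4) = 223^108 mod 431.
Repeated squaring: 223^2≡164, 223^4≡174, 223^8≡106, 223^16≡30, 223^32≡38, 223^64≡151 (mod 431).
223^108 = 223^(64+32+8+4) ≡ 53 (mod 431).
Check: 53² = 2809 ≡ 223 (mod 431). The two roots are 53 and 378.

53, 378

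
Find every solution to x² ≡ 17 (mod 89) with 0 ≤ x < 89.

89 ≡ 1 (mod 4), so we find a root by search.
Trying successive values, 27² = 729 ≡ 17 (mod 89). The other root is 89 − 27 = 62.

27, 62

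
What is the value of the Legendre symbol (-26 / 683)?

First reduce: -26 ≡ 657 (mod 683).
Reciprocity: 657 ≡ 1 and 683 ≡ 3 (mod 4), so (657/683) = +(683/657).
Reduce top mod 657: now compute (26/657).
Pull out 2: since 657 ≡ 1 (mod 8), (2/657) = +1.
Reciprocity: 13 ≡ 1 and 657 ≡ 1 (mod 4), so (13/657) = +(657/13).
Reduce top mod 13: now compute (7/13).
Reciprocity: 7 ≡ 3 and 13 ≡ 1 (mod 4), so (7/13) = +(13/7).
Reduce top mod 7: now compute (6/7).
Pull out 2: since 7 ≡ 7 (mod 8), (2/7) = +1.
Reciprocity: 3 ≡ 3 and 7 ≡ 3 (mod 4), so (3/7) = −(7/3).
Reduce top mod 3: now compute (1/3).
Reached (1/3) = 1. Collecting the sign flips along the way, the symbol is -1.

-1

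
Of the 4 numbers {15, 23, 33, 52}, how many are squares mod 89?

0

(15/89) = -1 → non-residue.
(23/89) = -1 → non-residue.
(33/89) = -1 → non-residue.
(52/89) = -1 → non-residue.
Total quadratic residues among the 4: 0.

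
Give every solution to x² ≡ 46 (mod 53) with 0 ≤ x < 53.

24, 29

53 ≡ 1 (mod 4), so we find a root by search.
Trying successive values, 24² = 576 ≡ 46 (mod 53). The other root is 53 − 24 = 29.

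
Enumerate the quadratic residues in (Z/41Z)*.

Square k = 1,…,20 (k and 41−k give the same square):
1²=1, 2²=4, 3²=9, 4²=16, 5²=25, 6²=36, 7²≡8, 8²≡23, 9²≡40, 10²≡18, 11²≡39, 12²≡21, 13²≡5, 14²≡32, 15²≡20, 16²≡10, 17²≡2, 18²≡37, 19²≡33, 20²≡31 (mod 41).
So the quadratic residues mod 41 are {1, 2, 4, 5, 8, 9, 10, 16, 18, 20, 21, 23, 25, 31, 32, 33, 36, 37, 39, 40}.

1 2 4 5 8 9 10 16 18 20 21 23 25 31 32 33 36 37 39 40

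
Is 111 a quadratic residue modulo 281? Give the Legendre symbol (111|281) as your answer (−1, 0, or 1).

Euler's criterion: (111/281) ≡ 111^140 (mod 281).
111^2 ≡ 238 (mod 281)
111^4 ≡ 163 (mod 281)
111^8 ≡ 155 (mod 281)
111^16 ≡ 140 (mod 281)
111^32 ≡ 211 (mod 281)
111^64 ≡ 123 (mod 281)
111^128 ≡ 236 (mod 281)
111^140 = 111^(128+8+4) ≡ 1 (mod 281).
Result is 1, so (111/281) = 1.

1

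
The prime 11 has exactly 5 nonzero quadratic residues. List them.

Square k = 1,…,5 (k and 11−k give the same square):
1²=1, 2²=4, 3²=9, 4²≡5, 5²≡3 (mod 11).
So the quadratic residues mod 11 are {1, 3, 4, 5, 9}.

1 3 4 5 9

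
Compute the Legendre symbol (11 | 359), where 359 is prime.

Reciprocity: 11 ≡ 3 and 359 ≡ 3 (mod 4), so (11/359) = −(359/11).
Reduce top mod 11: now compute (7/11).
Reciprocity: 7 ≡ 3 and 11 ≡ 3 (mod 4), so (7/11) = −(11/7).
Reduce top mod 7: now compute (4/7).
Pull out 2^2: since 7 ≡ 7 (mod 8), (2/7) = +1, so (2/7)^2 = +1.
Reached (1/7) = 1. Collecting the sign flips along the way, the symbol is +1.

1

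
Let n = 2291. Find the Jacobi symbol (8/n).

-1

Pull out 2^3: since 2291 ≡ 3 (mod 8), (2/2291) = -1, so (2/2291)^3 = -1.
Reached (1/2291) = 1. Collecting the sign flips along the way, the symbol is -1.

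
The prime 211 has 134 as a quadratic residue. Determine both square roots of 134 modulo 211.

61, 150

Since 211 ≡ 3 (mod 4), a square root of 134 is 134^((211+1)/4) = 134^53 mod 211.
Repeated squaring: 134^2≡21, 134^4≡19, 134^8≡150, 134^16≡134, 134^32≡21 (mod 211).
134^53 = 134^(32+16+4+1) ≡ 150 (mod 211).
Check: 150² = 22500 ≡ 134 (mod 211). The two roots are 61 and 150.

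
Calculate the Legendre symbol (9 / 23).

Reciprocity: 9 ≡ 1 and 23 ≡ 3 (mod 4), so (9/23) = +(23/9).
Reduce top mod 9: now compute (5/9).
Reciprocity: 5 ≡ 1 and 9 ≡ 1 (mod 4), so (5/9) = +(9/5).
Reduce top mod 5: now compute (4/5).
Pull out 2^2: since 5 ≡ 5 (mod 8), (2/5) = -1, so (2/5)^2 = +1.
Reached (1/5) = 1. Collecting the sign flips along the way, the symbol is +1.

1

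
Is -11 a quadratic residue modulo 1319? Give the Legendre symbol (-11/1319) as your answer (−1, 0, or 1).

-1

First reduce: -11 ≡ 1308 (mod 1319).
Pull out 2^2: since 1319 ≡ 7 (mod 8), (2/1319) = +1, so (2/1319)^2 = +1.
Reciprocity: 327 ≡ 3 and 1319 ≡ 3 (mod 4), so (327/1319) = −(1319/327).
Reduce top mod 327: now compute (11/327).
Reciprocity: 11 ≡ 3 and 327 ≡ 3 (mod 4), so (11/327) = −(327/11).
Reduce top mod 11: now compute (8/11).
Pull out 2^3: since 11 ≡ 3 (mod 8), (2/11) = -1, so (2/11)^3 = -1.
Reached (1/11) = 1. Collecting the sign flips along the way, the symbol is -1.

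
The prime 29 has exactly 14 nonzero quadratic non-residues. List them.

2, 3, 8, 10, 11, 12, 14, 15, 17, 18, 19, 21, 26, 27

Square k = 1,…,14 (k and 29−k give the same square):
1²=1, 2²=4, 3²=9, 4²=16, 5²=25, 6²≡7, 7²≡20, 8²≡6, 9²≡23, 10²≡13, 11²≡5, 12²≡28, 13²≡24, 14²≡22 (mod 29).
The residues are {1, 4, 5, 6, 7, 9, 13, 16, 20, 22, 23, 24, 25, 28}; the non-residues are the remaining 14 nonzero classes.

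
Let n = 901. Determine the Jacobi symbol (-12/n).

1

First reduce: -12 ≡ 889 (mod 901).
Reciprocity: 889 ≡ 1 and 901 ≡ 1 (mod 4), so (889/901) = +(901/889).
Reduce top mod 889: now compute (12/889).
Pull out 2^2: since 889 ≡ 1 (mod 8), (2/889) = +1, so (2/889)^2 = +1.
Reciprocity: 3 ≡ 3 and 889 ≡ 1 (mod 4), so (3/889) = +(889/3).
Reduce top mod 3: now compute (1/3).
Reached (1/3) = 1. Collecting the sign flips along the way, the symbol is +1.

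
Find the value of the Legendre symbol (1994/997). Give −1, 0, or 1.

First reduce: 1994 ≡ 0 (mod 997).
Top reduces to 0: gcd > 1, so the symbol is 0.

0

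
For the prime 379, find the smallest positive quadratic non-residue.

2

(2/379) = −1, so 2 is the smallest positive non-residue mod 379.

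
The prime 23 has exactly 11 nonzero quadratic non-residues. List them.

Square k = 1,…,11 (k and 23−k give the same square):
1²=1, 2²=4, 3²=9, 4²=16, 5²≡2, 6²≡13, 7²≡3, 8²≡18, 9²≡12, 10²≡8, 11²≡6 (mod 23).
The residues are {1, 2, 3, 4, 6, 8, 9, 12, 13, 16, 18}; the non-residues are the remaining 11 nonzero classes.

5, 7, 10, 11, 14, 15, 17, 19, 20, 21, 22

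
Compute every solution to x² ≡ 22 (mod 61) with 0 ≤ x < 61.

61 ≡ 1 (mod 4), so we find a root by search.
Trying successive values, 12² = 144 ≡ 22 (mod 61). The other root is 61 − 12 = 49.

12, 49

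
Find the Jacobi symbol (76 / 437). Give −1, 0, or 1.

0

Pull out 2^2: since 437 ≡ 5 (mod 8), (2/437) = -1, so (2/437)^2 = +1.
Reciprocity: 19 ≡ 3 and 437 ≡ 1 (mod 4), so (19/437) = +(437/19).
Reduce top mod 19: now compute (0/19).
Top reduces to 0: gcd > 1, so the symbol is 0.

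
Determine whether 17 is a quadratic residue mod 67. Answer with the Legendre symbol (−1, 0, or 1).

1

Euler's criterion: (17/67) ≡ 17^33 (mod 67).
17^2 ≡ 21 (mod 67)
17^4 ≡ 39 (mod 67)
17^8 ≡ 47 (mod 67)
17^16 ≡ 65 (mod 67)
17^32 ≡ 4 (mod 67)
17^33 = 17^(32+1) ≡ 1 (mod 67).
Result is 1, so (17/67) = 1.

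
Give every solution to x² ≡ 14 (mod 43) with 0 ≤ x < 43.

10, 33

Since 43 ≡ 3 (mod 4), a square root of 14 is 14^((43+1)/4) = 14^11 mod 43.
Repeated squaring: 14^2≡24, 14^4≡17, 14^8≡31 (mod 43).
14^11 = 14^(8+2+1) ≡ 10 (mod 43).
Check: 10² = 100 ≡ 14 (mod 43). The two roots are 10 and 33.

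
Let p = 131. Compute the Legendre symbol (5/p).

Euler's criterion: (5/131) ≡ 5^65 (mod 131).
5^2 ≡ 25 (mod 131)
5^4 ≡ 101 (mod 131)
5^8 ≡ 114 (mod 131)
5^16 ≡ 27 (mod 131)
5^32 ≡ 74 (mod 131)
5^64 ≡ 105 (mod 131)
5^65 = 5^(64+1) ≡ 1 (mod 131).
Result is 1, so (5/131) = 1.

1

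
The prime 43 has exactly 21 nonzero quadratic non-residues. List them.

Square k = 1,…,21 (k and 43−k give the same square):
1²=1, 2²=4, 3²=9, 4²=16, 5²=25, 6²=36, 7²≡6, 8²≡21, 9²≡38, 10²≡14, 11²≡35, 12²≡15, 13²≡40, 14²≡24, 15²≡10, 16²≡41, 17²≡31, 18²≡23, 19²≡17, 20²≡13, 21²≡11 (mod 43).
The residues are {1, 4, 6, 9, 10, 11, 13, 14, 15, 16, 17, 21, 23, 24, 25, 31, 35, 36, 38, 40, 41}; the non-residues are the remaining 21 nonzero classes.

2,3,5,7,8,12,18,19,20,22,26,27,28,29,30,32,33,34,37,39,42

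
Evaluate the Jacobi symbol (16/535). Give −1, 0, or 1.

1

Pull out 2^4: since 535 ≡ 7 (mod 8), (2/535) = +1, so (2/535)^4 = +1.
Reached (1/535) = 1. Collecting the sign flips along the way, the symbol is +1.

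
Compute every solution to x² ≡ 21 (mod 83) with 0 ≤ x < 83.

41, 42

Since 83 ≡ 3 (mod 4), a square root of 21 is 21^((83+1)/4) = 21^21 mod 83.
Repeated squaring: 21^2≡26, 21^4≡12, 21^8≡61, 21^16≡69 (mod 83).
21^21 = 21^(16+4+1) ≡ 41 (mod 83).
Check: 41² = 1681 ≡ 21 (mod 83). The two roots are 41 and 42.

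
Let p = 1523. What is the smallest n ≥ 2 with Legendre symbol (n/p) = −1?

(2/1523) = −1, so 2 is the smallest positive non-residue mod 1523.

2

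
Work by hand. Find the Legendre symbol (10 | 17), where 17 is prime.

Pull out 2: since 17 ≡ 1 (mod 8), (2/17) = +1.
Reciprocity: 5 ≡ 1 and 17 ≡ 1 (mod 4), so (5/17) = +(17/5).
Reduce top mod 5: now compute (2/5).
Pull out 2: since 5 ≡ 5 (mod 8), (2/5) = -1.
Reached (1/5) = 1. Collecting the sign flips along the way, the symbol is -1.

-1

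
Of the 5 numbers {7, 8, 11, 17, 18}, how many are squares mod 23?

(7/23) = -1 → non-residue.
(8/23) = +1 → QR.
(11/23) = -1 → non-residue.
(17/23) = -1 → non-residue.
(18/23) = +1 → QR.
Total quadratic residues among the 5: 2.

2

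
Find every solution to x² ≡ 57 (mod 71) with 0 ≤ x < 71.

Since 71 ≡ 3 (mod 4), a square root of 57 is 57^((71+1)/4) = 57^18 mod 71.
Repeated squaring: 57^2≡54, 57^4≡5, 57^8≡25, 57^16≡57 (mod 71).
57^18 = 57^(16+2) ≡ 25 (mod 71).
Check: 25² = 625 ≡ 57 (mod 71). The two roots are 25 and 46.

25, 46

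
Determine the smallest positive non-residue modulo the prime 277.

2

(2/277) = −1, so 2 is the smallest positive non-residue mod 277.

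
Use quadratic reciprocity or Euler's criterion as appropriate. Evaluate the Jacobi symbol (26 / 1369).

Pull out 2: since 1369 ≡ 1 (mod 8), (2/1369) = +1.
Reciprocity: 13 ≡ 1 and 1369 ≡ 1 (mod 4), so (13/1369) = +(1369/13).
Reduce top mod 13: now compute (4/13).
Pull out 2^2: since 13 ≡ 5 (mod 8), (2/13) = -1, so (2/13)^2 = +1.
Reached (1/13) = 1. Collecting the sign flips along the way, the symbol is +1.

1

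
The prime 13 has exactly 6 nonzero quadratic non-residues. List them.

2,5,6,7,8,11

Square k = 1,…,6 (k and 13−k give the same square):
1²=1, 2²=4, 3²=9, 4²≡3, 5²≡12, 6²≡10 (mod 13).
The residues are {1, 3, 4, 9, 10, 12}; the non-residues are the remaining 6 nonzero classes.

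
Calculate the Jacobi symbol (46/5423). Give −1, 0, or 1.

Pull out 2: since 5423 ≡ 7 (mod 8), (2/5423) = +1.
Reciprocity: 23 ≡ 3 and 5423 ≡ 3 (mod 4), so (23/5423) = −(5423/23).
Reduce top mod 23: now compute (18/23).
Pull out 2: since 23 ≡ 7 (mod 8), (2/23) = +1.
Reciprocity: 9 ≡ 1 and 23 ≡ 3 (mod 4), so (9/23) = +(23/9).
Reduce top mod 9: now compute (5/9).
Reciprocity: 5 ≡ 1 and 9 ≡ 1 (mod 4), so (5/9) = +(9/5).
Reduce top mod 5: now compute (4/5).
Pull out 2^2: since 5 ≡ 5 (mod 8), (2/5) = -1, so (2/5)^2 = +1.
Reached (1/5) = 1. Collecting the sign flips along the way, the symbol is -1.

-1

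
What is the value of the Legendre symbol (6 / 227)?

-1

Pull out 2: since 227 ≡ 3 (mod 8), (2/227) = -1.
Reciprocity: 3 ≡ 3 and 227 ≡ 3 (mod 4), so (3/227) = −(227/3).
Reduce top mod 3: now compute (2/3).
Pull out 2: since 3 ≡ 3 (mod 8), (2/3) = -1.
Reached (1/3) = 1. Collecting the sign flips along the way, the symbol is -1.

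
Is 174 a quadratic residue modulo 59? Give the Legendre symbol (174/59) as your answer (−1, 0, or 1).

Euler's criterion: (174/59) ≡ 56^29 (mod 59).
56^2 ≡ 9 (mod 59)
56^4 ≡ 22 (mod 59)
56^8 ≡ 12 (mod 59)
56^16 ≡ 26 (mod 59)
56^29 = 56^(16+8+4+1) ≡ 58 (mod 59).
Result is 58 ≡ −1, so (174/59) = −1.

-1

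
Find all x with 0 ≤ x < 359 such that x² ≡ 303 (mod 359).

Since 359 ≡ 3 (mod 4), a square root of 303 is 303^((359+1)/4) = 303^90 mod 359.
Repeated squaring: 303^2≡264, 303^4≡50, 303^8≡346, 303^16≡169, 303^32≡200, 303^64≡151 (mod 359).
303^90 = 303^(64+16+8+2) ≡ 73 (mod 359).
Check: 73² = 5329 ≡ 303 (mod 359). The two roots are 73 and 286.

73, 286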